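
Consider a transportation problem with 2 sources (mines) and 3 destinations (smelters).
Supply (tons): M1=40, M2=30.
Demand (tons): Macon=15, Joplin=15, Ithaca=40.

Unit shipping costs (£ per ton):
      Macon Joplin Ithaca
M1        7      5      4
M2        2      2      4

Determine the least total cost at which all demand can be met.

220

A cheapest plan:
  M1->Ithaca: 40 tons
  M2->Macon: 15 tons
  M2->Joplin: 15 tons
Total cost = £220.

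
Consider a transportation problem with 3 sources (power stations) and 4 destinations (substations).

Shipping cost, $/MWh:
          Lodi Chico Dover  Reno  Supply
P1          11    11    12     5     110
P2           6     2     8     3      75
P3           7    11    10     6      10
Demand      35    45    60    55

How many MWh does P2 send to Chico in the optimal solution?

Optimal shipments:
  P1→Dover: 55 × $12 = $660
  P1→Reno: 55 × $5 = $275
  P2→Lodi: 25 × $6 = $150
  P2→Chico: 45 × $2 = $90
  P2→Dover: 5 × $8 = $40
  P3→Lodi: 10 × $7 = $70
Total cost = $1285.
So P2→Chico carries 45 MWh.

45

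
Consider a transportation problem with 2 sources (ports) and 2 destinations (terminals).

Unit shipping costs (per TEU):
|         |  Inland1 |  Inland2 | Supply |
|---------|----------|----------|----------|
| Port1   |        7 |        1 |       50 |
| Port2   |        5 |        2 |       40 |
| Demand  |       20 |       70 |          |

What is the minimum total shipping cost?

A cheapest plan:
  Port1 to Inland2: 50 × 1 = 50
  Port2 to Inland1: 20 × 5 = 100
  Port2 to Inland2: 20 × 2 = 40
Total = 50 + 100 + 40 = 190.

190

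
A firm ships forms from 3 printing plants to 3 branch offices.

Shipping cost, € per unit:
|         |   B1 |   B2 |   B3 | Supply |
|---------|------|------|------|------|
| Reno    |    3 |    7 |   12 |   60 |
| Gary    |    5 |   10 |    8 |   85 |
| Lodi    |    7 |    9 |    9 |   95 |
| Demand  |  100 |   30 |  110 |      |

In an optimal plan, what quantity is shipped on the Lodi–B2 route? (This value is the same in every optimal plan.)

Optimal shipments:
  Reno→B1: 60 × €3 = €180
  Gary→B1: 40 × €5 = €200
  Gary→B3: 45 × €8 = €360
  Lodi→B2: 30 × €9 = €270
  Lodi→B3: 65 × €9 = €585
Total cost = €1595.
So Lodi→B2 carries 30 boxes.

30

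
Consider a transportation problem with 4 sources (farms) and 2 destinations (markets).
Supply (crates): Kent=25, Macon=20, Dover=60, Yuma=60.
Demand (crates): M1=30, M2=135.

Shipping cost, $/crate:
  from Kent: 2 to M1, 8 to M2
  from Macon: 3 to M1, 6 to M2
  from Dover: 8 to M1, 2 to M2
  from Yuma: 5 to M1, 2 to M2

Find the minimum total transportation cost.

An optimal shipping plan:
  Kent->M1: 25 × $2 = $50
  Macon->M1: 5 × $3 = $15
  Macon->M2: 15 × $6 = $90
  Dover->M2: 60 × $2 = $120
  Yuma->M2: 60 × $2 = $120
Total = 50 + 15 + 90 + 120 + 120 = $395.
(Supply check: Kent ships 25; Macon ships 20; Dover ships 60; Yuma ships 60.)

395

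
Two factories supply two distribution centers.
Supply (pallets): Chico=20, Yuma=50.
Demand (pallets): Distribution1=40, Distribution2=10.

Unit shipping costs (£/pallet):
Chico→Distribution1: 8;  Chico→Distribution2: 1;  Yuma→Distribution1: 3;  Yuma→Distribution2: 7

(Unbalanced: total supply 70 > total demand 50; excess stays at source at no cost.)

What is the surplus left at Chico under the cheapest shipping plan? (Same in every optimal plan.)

Minimum-cost shipments:
  Chico to Distribution2: 10 pallets
  Yuma to Distribution1: 40 pallets
Total cost = £130.
Chico ships 10 of its 20, leaving 10.

10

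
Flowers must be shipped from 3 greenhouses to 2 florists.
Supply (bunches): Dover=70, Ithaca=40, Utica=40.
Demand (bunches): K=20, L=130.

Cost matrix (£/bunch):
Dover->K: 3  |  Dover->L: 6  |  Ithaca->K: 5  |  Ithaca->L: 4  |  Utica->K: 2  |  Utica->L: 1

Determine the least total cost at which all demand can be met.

One minimum-cost allocation:
  Dover→K: 20 × £3 = £60
  Dover→L: 50 × £6 = £300
  Ithaca→L: 40 × £4 = £160
  Utica→L: 40 × £1 = £40
Total = 60 + 300 + 160 + 40 = £560.
(Supply check: Dover ships 70; Ithaca ships 40; Utica ships 40.)

560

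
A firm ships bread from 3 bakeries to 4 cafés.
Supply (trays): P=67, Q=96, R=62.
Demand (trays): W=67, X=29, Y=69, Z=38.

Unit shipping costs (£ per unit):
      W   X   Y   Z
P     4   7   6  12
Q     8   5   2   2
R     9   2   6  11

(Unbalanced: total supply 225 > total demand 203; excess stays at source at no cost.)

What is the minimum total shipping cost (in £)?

A cheapest plan:
  P->W: 67 × £4 = £268
  Q->Y: 58 × £2 = £116
  Q->Z: 38 × £2 = £76
  R->X: 29 × £2 = £58
  R->Y: 11 × £6 = £66
Total = 268 + 116 + 76 + 58 + 66 = £584.

584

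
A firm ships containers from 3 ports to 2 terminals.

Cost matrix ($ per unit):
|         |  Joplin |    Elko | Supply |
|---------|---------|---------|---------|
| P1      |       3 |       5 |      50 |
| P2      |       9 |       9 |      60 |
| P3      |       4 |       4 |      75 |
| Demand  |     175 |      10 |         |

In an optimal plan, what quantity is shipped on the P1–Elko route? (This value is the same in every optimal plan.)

0

The minimum-cost plan:
  P1→Joplin: 50 TEU
  P2→Joplin: 60 TEU
  P3→Joplin: 65 TEU
  P3→Elko: 10 TEU
Total cost = $990.
The route P1→Elko is not used.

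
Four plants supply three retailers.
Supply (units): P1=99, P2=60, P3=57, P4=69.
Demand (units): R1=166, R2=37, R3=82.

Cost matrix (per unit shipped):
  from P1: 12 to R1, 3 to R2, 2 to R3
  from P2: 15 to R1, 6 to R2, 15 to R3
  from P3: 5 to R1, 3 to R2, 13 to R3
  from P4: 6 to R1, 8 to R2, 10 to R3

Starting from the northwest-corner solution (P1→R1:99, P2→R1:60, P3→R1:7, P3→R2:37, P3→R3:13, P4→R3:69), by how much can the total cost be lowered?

1459

Current plan cost = 99·12 + 60·15 + 7·5 + 37·3 + 13·13 + 69·10 = 3093.
Optimal plan:
  P1->R2: 17 × 3 = 51
  P1->R3: 82 × 2 = 164
  P2->R1: 40 × 15 = 600
  P2->R2: 20 × 6 = 120
  P3->R1: 57 × 5 = 285
  P4->R1: 69 × 6 = 414
Optimal cost = 1634.
Saving = 3093 − 1634 = 1459.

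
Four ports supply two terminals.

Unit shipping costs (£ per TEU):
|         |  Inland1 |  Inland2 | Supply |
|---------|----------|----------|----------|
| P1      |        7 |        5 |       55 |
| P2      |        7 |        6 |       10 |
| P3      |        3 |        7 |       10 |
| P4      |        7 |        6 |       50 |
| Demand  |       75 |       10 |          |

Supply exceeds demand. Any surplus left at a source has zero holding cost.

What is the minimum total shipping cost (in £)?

535

An optimal shipping plan:
  P1->Inland1: 5 × £7 = £35
  P1->Inland2: 10 × £5 = £50
  P2->Inland1: 10 × £7 = £70
  P3->Inland1: 10 × £3 = £30
  P4->Inland1: 50 × £7 = £350
Total = 35 + 50 + 70 + 30 + 350 = £535.
(Supply check: P1 ships 15; P2 ships 10; P3 ships 10; P4 ships 50.)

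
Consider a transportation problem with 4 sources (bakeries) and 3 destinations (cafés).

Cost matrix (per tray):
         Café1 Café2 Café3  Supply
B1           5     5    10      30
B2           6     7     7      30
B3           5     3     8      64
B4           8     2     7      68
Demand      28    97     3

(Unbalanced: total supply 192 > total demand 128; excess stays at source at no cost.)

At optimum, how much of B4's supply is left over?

0

An optimal plan:
  B2->Café3: 3 × 7 = 21
  B3->Café1: 28 × 5 = 140
  B3->Café2: 29 × 3 = 87
  B4->Café2: 68 × 2 = 136
Total cost = 384.
B4 ships 68 of its 68, leaving 0.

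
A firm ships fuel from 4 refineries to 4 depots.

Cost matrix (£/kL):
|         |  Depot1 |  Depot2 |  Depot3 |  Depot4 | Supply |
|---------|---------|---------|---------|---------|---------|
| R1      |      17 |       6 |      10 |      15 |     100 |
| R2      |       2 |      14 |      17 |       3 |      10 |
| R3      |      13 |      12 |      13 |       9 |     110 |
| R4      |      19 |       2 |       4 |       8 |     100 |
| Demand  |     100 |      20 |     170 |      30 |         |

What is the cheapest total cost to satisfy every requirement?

An optimal shipping plan:
  R1->Depot1: 10 × £17 = £170
  R1->Depot2: 20 × £6 = £120
  R1->Depot3: 70 × £10 = £700
  R2->Depot1: 10 × £2 = £20
  R3->Depot1: 80 × £13 = £1040
  R3->Depot4: 30 × £9 = £270
  R4->Depot3: 100 × £4 = £400
Total = 170 + 120 + 700 + 20 + 1040 + 270 + 400 = £2720.
(Supply check: R1 ships 100; R2 ships 10; R3 ships 110; R4 ships 100.)

2720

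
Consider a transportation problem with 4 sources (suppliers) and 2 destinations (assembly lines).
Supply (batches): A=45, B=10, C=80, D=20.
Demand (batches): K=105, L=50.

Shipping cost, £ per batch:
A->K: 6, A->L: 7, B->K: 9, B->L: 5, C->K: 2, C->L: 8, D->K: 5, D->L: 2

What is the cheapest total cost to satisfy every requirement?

540

Optimal allocation:
  A–K: 25 batches
  A–L: 20 batches
  B–L: 10 batches
  C–K: 80 batches
  D–L: 20 batches
Total cost = £540.
(Supply check: A ships 45; B ships 10; C ships 80; D ships 20.)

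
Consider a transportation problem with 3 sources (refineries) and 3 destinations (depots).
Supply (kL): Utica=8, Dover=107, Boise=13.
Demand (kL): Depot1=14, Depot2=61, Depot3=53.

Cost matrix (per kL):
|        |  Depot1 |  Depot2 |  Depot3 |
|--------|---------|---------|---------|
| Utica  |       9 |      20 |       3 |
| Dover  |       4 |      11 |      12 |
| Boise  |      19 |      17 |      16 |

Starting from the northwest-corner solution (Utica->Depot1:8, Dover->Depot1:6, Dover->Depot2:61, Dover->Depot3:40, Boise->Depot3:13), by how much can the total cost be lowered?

Current plan cost = 8·9 + 6·4 + 61·11 + 40·12 + 13·16 = 1455.
Optimal plan:
  Utica–Depot3: 8 × 3 = 24
  Dover–Depot1: 14 × 4 = 56
  Dover–Depot2: 61 × 11 = 671
  Dover–Depot3: 32 × 12 = 384
  Boise–Depot3: 13 × 16 = 208
Optimal cost = 1343.
Saving = 1455 − 1343 = 112.

112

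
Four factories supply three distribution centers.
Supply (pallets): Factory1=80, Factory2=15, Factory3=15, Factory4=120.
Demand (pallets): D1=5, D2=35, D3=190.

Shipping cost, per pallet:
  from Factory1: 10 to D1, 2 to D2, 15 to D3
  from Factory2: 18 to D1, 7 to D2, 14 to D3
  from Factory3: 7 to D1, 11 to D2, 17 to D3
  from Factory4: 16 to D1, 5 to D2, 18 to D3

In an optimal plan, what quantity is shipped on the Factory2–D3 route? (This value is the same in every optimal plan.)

Optimal shipments:
  Factory1 to D2: 35 × 2 = 70
  Factory1 to D3: 45 × 15 = 675
  Factory2 to D3: 15 × 14 = 210
  Factory3 to D1: 5 × 7 = 35
  Factory3 to D3: 10 × 17 = 170
  Factory4 to D3: 120 × 18 = 2160
Total cost = 3320.
So Factory2→D3 carries 15 pallets.

15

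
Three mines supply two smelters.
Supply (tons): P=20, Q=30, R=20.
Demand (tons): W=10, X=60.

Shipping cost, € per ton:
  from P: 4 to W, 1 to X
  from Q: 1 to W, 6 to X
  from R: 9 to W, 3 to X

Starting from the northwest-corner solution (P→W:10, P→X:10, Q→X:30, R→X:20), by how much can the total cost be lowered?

Current plan cost = 10·4 + 10·1 + 30·6 + 20·3 = €290.
Optimal plan:
  P->X: 20 × €1 = €20
  Q->W: 10 × €1 = €10
  Q->X: 20 × €6 = €120
  R->X: 20 × €3 = €60
Optimal cost = €210.
Saving = 290 − 210 = €80.

80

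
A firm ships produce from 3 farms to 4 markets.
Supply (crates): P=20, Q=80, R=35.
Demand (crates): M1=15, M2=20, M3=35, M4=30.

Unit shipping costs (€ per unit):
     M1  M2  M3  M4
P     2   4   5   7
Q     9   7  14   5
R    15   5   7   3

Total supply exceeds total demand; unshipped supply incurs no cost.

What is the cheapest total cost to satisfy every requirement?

545

An optimal shipping plan:
  P->M1: 15 × €2 = €30
  P->M3: 5 × €5 = €25
  Q->M2: 20 × €7 = €140
  Q->M4: 25 × €5 = €125
  R->M3: 30 × €7 = €210
  R->M4: 5 × €3 = €15
Total = 30 + 25 + 140 + 125 + 210 + 15 = €545.
(Supply check: P ships 20; Q ships 45; R ships 35.)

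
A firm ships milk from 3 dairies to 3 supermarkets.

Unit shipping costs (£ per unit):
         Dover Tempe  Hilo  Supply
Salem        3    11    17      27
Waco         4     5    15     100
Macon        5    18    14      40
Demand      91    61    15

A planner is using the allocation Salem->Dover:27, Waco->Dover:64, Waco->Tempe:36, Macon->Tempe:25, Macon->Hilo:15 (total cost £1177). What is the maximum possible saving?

300

Current plan cost = 27·3 + 64·4 + 36·5 + 25·18 + 15·14 = £1177.
Optimal plan:
  Salem to Dover: 27 × £3 = £81
  Waco to Dover: 39 × £4 = £156
  Waco to Tempe: 61 × £5 = £305
  Macon to Dover: 25 × £5 = £125
  Macon to Hilo: 15 × £14 = £210
Optimal cost = £877.
Saving = 1177 − 877 = £300.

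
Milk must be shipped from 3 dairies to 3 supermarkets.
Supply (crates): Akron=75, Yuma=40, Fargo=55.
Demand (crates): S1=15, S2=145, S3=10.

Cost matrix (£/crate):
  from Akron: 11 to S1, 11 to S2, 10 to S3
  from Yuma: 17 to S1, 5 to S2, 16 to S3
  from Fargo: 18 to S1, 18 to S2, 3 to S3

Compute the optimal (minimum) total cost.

1865

Optimal allocation:
  Akron to S2: 75 × £11 = £825
  Yuma to S2: 40 × £5 = £200
  Fargo to S1: 15 × £18 = £270
  Fargo to S2: 30 × £18 = £540
  Fargo to S3: 10 × £3 = £30
Total = 825 + 200 + 270 + 540 + 30 = £1865.
(Supply check: Akron ships 75; Yuma ships 40; Fargo ships 55.)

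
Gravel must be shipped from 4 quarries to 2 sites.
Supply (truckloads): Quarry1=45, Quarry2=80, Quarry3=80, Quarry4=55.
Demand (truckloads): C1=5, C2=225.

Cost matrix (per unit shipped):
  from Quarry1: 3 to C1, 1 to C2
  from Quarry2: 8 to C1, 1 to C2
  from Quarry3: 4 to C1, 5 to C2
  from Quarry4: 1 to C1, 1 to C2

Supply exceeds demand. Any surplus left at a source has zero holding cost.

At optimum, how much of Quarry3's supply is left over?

An optimal plan:
  Quarry1->C2: 45 × 1 = 45
  Quarry2->C2: 80 × 1 = 80
  Quarry3->C1: 5 × 4 = 20
  Quarry3->C2: 45 × 5 = 225
  Quarry4->C2: 55 × 1 = 55
Total cost = 425.
Quarry3 ships 50 of its 80, leaving 30.

30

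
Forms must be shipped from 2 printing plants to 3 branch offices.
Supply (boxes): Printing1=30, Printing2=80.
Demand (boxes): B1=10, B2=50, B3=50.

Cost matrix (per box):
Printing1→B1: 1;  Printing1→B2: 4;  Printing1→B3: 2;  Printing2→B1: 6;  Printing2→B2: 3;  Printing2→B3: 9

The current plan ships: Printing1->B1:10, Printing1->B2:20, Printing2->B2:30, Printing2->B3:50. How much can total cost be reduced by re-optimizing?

Current plan cost = 10·1 + 20·4 + 30·3 + 50·9 = 630.
Optimal plan:
  Printing1–B3: 30 boxes
  Printing2–B1: 10 boxes
  Printing2–B2: 50 boxes
  Printing2–B3: 20 boxes
Optimal cost = 450.
Saving = 630 − 450 = 180.

180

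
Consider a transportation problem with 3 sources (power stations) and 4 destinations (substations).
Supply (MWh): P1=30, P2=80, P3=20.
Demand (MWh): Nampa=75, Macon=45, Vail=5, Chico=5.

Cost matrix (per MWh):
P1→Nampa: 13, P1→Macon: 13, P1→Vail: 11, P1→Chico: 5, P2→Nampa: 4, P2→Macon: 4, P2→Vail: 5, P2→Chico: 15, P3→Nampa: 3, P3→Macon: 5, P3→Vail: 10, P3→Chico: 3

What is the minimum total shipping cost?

An optimal shipping plan:
  P1–Macon: 20 × 13 = 260
  P1–Vail: 5 × 11 = 55
  P1–Chico: 5 × 5 = 25
  P2–Nampa: 55 × 4 = 220
  P2–Macon: 25 × 4 = 100
  P3–Nampa: 20 × 3 = 60
Total = 260 + 55 + 25 + 220 + 100 + 60 = 720.

720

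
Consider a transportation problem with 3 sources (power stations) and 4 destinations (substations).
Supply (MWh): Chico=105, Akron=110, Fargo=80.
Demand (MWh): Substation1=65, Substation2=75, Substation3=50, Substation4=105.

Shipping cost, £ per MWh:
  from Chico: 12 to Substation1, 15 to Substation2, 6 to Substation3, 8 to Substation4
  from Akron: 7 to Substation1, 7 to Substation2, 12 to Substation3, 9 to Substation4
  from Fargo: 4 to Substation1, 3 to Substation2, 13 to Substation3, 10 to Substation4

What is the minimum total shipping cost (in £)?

1855

Optimal allocation:
  Chico–Substation3: 50 × £6 = £300
  Chico–Substation4: 55 × £8 = £440
  Akron–Substation1: 60 × £7 = £420
  Akron–Substation4: 50 × £9 = £450
  Fargo–Substation1: 5 × £4 = £20
  Fargo–Substation2: 75 × £3 = £225
Total = 300 + 440 + 420 + 450 + 20 + 225 = £1855.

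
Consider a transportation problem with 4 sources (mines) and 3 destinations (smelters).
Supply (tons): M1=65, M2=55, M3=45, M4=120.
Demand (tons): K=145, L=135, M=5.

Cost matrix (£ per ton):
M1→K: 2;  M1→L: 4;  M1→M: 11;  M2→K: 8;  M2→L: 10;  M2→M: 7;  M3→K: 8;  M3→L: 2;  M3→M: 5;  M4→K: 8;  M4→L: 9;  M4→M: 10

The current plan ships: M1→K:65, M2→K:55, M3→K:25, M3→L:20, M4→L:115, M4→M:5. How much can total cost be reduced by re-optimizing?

190

Current plan cost = 65·2 + 55·8 + 25·8 + 20·2 + 115·9 + 5·10 = £1895.
Optimal plan:
  M1->K: 65 × £2 = £130
  M2->K: 50 × £8 = £400
  M2->M: 5 × £7 = £35
  M3->L: 45 × £2 = £90
  M4->K: 30 × £8 = £240
  M4->L: 90 × £9 = £810
Optimal cost = £1705.
Saving = 1895 − 1705 = £190.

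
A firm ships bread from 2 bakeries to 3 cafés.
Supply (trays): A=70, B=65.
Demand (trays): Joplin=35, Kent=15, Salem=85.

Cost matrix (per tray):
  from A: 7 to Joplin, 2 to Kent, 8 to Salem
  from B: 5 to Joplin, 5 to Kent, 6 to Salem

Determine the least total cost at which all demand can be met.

825

A cheapest plan:
  A→Joplin: 35 × 7 = 245
  A→Kent: 15 × 2 = 30
  A→Salem: 20 × 8 = 160
  B→Salem: 65 × 6 = 390
Total = 245 + 30 + 160 + 390 = 825.
(Supply check: A ships 70; B ships 65.)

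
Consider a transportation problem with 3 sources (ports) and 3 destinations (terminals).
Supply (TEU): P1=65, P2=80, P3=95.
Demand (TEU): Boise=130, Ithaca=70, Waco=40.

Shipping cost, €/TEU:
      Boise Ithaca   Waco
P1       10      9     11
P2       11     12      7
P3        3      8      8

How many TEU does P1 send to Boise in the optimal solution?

The minimum-cost plan:
  P1→Ithaca: 65 TEU
  P2→Boise: 35 TEU
  P2→Ithaca: 5 TEU
  P2→Waco: 40 TEU
  P3→Boise: 95 TEU
Total cost = €1595.
The route P1→Boise is not used.

0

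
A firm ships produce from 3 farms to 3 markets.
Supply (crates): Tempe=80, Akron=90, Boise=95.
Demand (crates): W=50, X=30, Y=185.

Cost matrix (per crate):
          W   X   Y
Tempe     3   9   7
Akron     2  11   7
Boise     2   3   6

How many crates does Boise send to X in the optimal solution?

Solving gives:
  Tempe->Y: 80 × 7 = 560
  Akron->W: 50 × 2 = 100
  Akron->Y: 40 × 7 = 280
  Boise->X: 30 × 3 = 90
  Boise->Y: 65 × 6 = 390
Total cost = 1420.
So Boise→X carries 30 crates.

30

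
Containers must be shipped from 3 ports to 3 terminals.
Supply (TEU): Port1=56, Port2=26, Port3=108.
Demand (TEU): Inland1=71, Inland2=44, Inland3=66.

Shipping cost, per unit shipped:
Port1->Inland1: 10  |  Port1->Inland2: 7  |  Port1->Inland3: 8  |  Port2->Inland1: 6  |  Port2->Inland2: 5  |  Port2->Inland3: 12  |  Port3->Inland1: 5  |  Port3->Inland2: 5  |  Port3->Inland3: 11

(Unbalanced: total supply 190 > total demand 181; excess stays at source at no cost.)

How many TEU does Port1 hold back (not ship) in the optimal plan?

0

An optimal plan:
  Port1–Inland3: 56 × 8 = 448
  Port2–Inland2: 26 × 5 = 130
  Port3–Inland1: 71 × 5 = 355
  Port3–Inland2: 18 × 5 = 90
  Port3–Inland3: 10 × 11 = 110
Total cost = 1133.
Port1 ships 56 of its 56, leaving 0.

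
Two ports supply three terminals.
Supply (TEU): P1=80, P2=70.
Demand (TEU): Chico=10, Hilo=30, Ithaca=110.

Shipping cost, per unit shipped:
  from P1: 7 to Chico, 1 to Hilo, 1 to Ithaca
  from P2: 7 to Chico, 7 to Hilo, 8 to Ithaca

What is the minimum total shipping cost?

A cheapest plan:
  P1 to Ithaca: 80 × 1 = 80
  P2 to Chico: 10 × 7 = 70
  P2 to Hilo: 30 × 7 = 210
  P2 to Ithaca: 30 × 8 = 240
Total = 80 + 70 + 210 + 240 = 600.

600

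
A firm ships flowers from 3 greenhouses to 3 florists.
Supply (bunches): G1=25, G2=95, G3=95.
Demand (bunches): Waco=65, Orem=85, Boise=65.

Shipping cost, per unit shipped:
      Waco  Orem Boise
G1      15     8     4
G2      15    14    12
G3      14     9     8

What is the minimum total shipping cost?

2280

A cheapest plan:
  G1 to Boise: 25 × 4 = 100
  G2 to Waco: 65 × 15 = 975
  G2 to Boise: 30 × 12 = 360
  G3 to Orem: 85 × 9 = 765
  G3 to Boise: 10 × 8 = 80
Total = 100 + 975 + 360 + 765 + 80 = 2280.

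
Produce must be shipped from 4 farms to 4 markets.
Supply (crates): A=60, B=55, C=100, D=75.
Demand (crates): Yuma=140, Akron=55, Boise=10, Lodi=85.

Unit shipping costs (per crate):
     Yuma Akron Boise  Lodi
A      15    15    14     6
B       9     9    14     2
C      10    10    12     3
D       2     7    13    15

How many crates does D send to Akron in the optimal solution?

Solving gives:
  A to Boise: 10 crates
  A to Lodi: 50 crates
  B to Akron: 20 crates
  B to Lodi: 35 crates
  C to Yuma: 65 crates
  C to Akron: 35 crates
  D to Yuma: 75 crates
Total cost = 1840.
The route D→Akron is not used.

0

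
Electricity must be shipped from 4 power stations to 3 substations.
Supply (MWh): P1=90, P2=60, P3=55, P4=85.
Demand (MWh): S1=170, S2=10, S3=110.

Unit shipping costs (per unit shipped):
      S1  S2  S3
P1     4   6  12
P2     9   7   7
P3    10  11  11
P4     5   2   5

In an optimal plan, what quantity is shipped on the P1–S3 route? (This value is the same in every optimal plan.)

The minimum-cost plan:
  P1→S1: 90 MWh
  P2→S3: 60 MWh
  P3→S1: 55 MWh
  P4→S1: 25 MWh
  P4→S2: 10 MWh
  P4→S3: 50 MWh
Total cost = 1725.
The route P1→S3 is not used.

0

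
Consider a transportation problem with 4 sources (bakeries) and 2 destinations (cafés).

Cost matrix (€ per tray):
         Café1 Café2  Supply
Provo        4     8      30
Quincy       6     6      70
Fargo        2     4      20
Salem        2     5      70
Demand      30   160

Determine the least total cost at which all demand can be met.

970

One minimum-cost allocation:
  Provo->Café1: 30 × €4 = €120
  Quincy->Café2: 70 × €6 = €420
  Fargo->Café2: 20 × €4 = €80
  Salem->Café2: 70 × €5 = €350
Total = 120 + 420 + 80 + 350 = €970.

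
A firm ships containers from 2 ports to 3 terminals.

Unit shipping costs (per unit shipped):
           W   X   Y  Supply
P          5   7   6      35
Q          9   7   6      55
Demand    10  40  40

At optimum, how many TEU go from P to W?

10

Optimal shipments:
  P to W: 10 × 5 = 50
  P to X: 25 × 7 = 175
  Q to X: 15 × 7 = 105
  Q to Y: 40 × 6 = 240
Total cost = 570.
So P→W carries 10 TEU.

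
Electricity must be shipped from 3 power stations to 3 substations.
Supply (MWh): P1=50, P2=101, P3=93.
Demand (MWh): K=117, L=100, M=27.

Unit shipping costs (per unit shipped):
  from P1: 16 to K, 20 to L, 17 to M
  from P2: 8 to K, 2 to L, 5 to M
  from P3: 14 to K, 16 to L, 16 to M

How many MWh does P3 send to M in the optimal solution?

0

Solving gives:
  P1->K: 24 × 16 = 384
  P1->M: 26 × 17 = 442
  P2->L: 100 × 2 = 200
  P2->M: 1 × 5 = 5
  P3->K: 93 × 14 = 1302
Total cost = 2333.
The route P3→M is not used.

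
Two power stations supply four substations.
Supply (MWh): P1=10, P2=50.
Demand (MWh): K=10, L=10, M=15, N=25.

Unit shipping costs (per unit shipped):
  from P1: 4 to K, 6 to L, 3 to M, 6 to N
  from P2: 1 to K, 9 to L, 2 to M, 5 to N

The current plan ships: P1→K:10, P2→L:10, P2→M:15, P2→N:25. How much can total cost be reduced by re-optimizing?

60

Current plan cost = 10·4 + 10·9 + 15·2 + 25·5 = 285.
Optimal plan:
  P1 to L: 10 × 6 = 60
  P2 to K: 10 × 1 = 10
  P2 to M: 15 × 2 = 30
  P2 to N: 25 × 5 = 125
Optimal cost = 225.
Saving = 285 − 225 = 60.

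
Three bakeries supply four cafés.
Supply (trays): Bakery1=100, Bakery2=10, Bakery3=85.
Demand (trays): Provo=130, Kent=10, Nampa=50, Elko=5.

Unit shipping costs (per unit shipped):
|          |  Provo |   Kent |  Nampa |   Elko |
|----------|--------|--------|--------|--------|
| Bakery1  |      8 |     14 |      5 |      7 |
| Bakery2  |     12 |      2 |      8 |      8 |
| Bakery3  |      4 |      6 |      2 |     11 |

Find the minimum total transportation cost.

1005

An optimal shipping plan:
  Bakery1→Provo: 45 trays
  Bakery1→Nampa: 50 trays
  Bakery1→Elko: 5 trays
  Bakery2→Kent: 10 trays
  Bakery3→Provo: 85 trays
Total cost = 1005.
(Supply check: Bakery1 ships 100; Bakery2 ships 10; Bakery3 ships 85.)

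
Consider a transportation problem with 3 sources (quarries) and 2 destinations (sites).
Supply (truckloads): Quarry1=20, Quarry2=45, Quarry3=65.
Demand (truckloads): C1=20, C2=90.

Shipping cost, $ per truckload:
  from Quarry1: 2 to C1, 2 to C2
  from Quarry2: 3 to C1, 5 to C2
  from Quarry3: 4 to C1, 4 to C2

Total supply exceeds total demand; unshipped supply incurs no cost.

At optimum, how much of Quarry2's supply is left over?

An optimal plan:
  Quarry1 to C2: 20 × $2 = $40
  Quarry2 to C1: 20 × $3 = $60
  Quarry2 to C2: 5 × $5 = $25
  Quarry3 to C2: 65 × $4 = $260
Total cost = $385.
Quarry2 ships 25 of its 45, leaving 20.

20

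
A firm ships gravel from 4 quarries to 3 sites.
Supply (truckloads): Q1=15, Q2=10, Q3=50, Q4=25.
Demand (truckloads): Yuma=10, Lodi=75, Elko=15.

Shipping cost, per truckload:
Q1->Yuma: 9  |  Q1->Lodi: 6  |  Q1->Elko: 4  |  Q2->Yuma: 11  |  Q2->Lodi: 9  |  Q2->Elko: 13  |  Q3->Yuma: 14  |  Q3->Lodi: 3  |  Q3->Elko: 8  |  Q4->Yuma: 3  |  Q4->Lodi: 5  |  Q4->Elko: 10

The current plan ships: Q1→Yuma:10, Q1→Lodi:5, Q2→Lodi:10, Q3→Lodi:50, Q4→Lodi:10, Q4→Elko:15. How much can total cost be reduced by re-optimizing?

Current plan cost = 10·9 + 5·6 + 10·9 + 50·3 + 10·5 + 15·10 = 560.
Optimal plan:
  Q1 to Elko: 15 × 4 = 60
  Q2 to Lodi: 10 × 9 = 90
  Q3 to Lodi: 50 × 3 = 150
  Q4 to Yuma: 10 × 3 = 30
  Q4 to Lodi: 15 × 5 = 75
Optimal cost = 405.
Saving = 560 − 405 = 155.

155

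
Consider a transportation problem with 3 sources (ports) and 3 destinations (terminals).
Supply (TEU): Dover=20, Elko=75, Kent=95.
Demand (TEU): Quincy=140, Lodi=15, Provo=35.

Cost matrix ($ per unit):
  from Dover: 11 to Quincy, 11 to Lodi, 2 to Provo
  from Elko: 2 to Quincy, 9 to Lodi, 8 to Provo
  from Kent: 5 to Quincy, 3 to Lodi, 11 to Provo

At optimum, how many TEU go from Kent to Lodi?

Optimal shipments:
  Dover–Provo: 20 × $2 = $40
  Elko–Quincy: 60 × $2 = $120
  Elko–Provo: 15 × $8 = $120
  Kent–Quincy: 80 × $5 = $400
  Kent–Lodi: 15 × $3 = $45
Total cost = $725.
So Kent→Lodi carries 15 TEU.

15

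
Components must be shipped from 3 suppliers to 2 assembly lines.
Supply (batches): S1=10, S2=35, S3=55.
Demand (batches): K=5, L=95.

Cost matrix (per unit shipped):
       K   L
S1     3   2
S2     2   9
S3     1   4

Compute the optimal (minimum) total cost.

520

Optimal allocation:
  S1–L: 10 batches
  S2–K: 5 batches
  S2–L: 30 batches
  S3–L: 55 batches
Total cost = 520.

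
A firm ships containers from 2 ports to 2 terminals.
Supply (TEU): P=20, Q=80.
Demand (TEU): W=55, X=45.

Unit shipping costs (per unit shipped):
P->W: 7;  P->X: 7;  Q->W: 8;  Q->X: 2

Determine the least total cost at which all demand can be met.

An optimal shipping plan:
  P–W: 20 × 7 = 140
  Q–W: 35 × 8 = 280
  Q–X: 45 × 2 = 90
Total = 140 + 280 + 90 = 510.

510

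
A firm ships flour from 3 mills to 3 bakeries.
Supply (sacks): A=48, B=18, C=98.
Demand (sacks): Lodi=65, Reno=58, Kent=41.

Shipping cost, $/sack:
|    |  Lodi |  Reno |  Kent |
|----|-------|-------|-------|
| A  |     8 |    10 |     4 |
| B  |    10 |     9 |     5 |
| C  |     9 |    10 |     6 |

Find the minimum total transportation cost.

A cheapest plan:
  A→Lodi: 7 sacks
  A→Kent: 41 sacks
  B→Reno: 18 sacks
  C→Lodi: 58 sacks
  C→Reno: 40 sacks
Total cost = $1304.
(Supply check: A ships 48; B ships 18; C ships 98.)

1304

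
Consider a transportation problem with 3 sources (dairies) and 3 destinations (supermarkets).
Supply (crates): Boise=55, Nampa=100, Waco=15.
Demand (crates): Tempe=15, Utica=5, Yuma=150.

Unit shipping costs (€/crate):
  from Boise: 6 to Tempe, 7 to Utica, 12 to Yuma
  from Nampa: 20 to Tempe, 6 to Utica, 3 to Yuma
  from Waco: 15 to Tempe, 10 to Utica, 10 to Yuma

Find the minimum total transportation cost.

995

One minimum-cost allocation:
  Boise->Tempe: 15 × €6 = €90
  Boise->Utica: 5 × €7 = €35
  Boise->Yuma: 35 × €12 = €420
  Nampa->Yuma: 100 × €3 = €300
  Waco->Yuma: 15 × €10 = €150
Total = 90 + 35 + 420 + 300 + 150 = €995.
(Supply check: Boise ships 55; Nampa ships 100; Waco ships 15.)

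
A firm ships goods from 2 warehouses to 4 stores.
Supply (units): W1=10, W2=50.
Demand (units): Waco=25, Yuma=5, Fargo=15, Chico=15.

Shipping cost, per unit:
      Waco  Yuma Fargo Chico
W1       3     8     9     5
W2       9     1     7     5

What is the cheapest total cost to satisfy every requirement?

One minimum-cost allocation:
  W1→Waco: 10 × 3 = 30
  W2→Waco: 15 × 9 = 135
  W2→Yuma: 5 × 1 = 5
  W2→Fargo: 15 × 7 = 105
  W2→Chico: 15 × 5 = 75
Total = 30 + 135 + 5 + 105 + 75 = 350.
(Supply check: W1 ships 10; W2 ships 50.)

350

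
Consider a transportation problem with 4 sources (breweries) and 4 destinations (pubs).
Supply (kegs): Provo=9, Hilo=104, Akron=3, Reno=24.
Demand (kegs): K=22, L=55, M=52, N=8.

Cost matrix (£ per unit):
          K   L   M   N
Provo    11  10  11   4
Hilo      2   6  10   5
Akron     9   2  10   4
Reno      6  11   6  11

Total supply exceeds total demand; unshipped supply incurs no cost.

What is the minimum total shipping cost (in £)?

818

A cheapest plan:
  Provo to N: 8 × £4 = £32
  Hilo to K: 22 × £2 = £44
  Hilo to L: 52 × £6 = £312
  Hilo to M: 28 × £10 = £280
  Akron to L: 3 × £2 = £6
  Reno to M: 24 × £6 = £144
Total = 32 + 44 + 312 + 280 + 6 + 144 = £818.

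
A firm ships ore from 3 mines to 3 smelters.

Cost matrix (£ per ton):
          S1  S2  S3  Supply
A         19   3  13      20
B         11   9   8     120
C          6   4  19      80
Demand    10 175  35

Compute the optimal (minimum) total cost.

1445

A cheapest plan:
  A→S2: 20 × £3 = £60
  B→S1: 10 × £11 = £110
  B→S2: 75 × £9 = £675
  B→S3: 35 × £8 = £280
  C→S2: 80 × £4 = £320
Total = 60 + 110 + 675 + 280 + 320 = £1445.
(Supply check: A ships 20; B ships 120; C ships 80.)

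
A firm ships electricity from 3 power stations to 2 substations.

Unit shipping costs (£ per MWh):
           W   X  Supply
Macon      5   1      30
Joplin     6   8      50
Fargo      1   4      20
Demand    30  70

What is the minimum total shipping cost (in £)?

430

An optimal shipping plan:
  Macon–X: 30 × £1 = £30
  Joplin–W: 10 × £6 = £60
  Joplin–X: 40 × £8 = £320
  Fargo–W: 20 × £1 = £20
Total = 30 + 60 + 320 + 20 = £430.
(Supply check: Macon ships 30; Joplin ships 50; Fargo ships 20.)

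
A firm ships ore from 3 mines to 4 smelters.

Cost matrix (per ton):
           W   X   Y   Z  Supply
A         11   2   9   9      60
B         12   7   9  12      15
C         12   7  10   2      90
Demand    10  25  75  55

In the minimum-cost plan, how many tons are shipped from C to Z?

55

Solving gives:
  A→X: 25 × 2 = 50
  A→Y: 35 × 9 = 315
  B→Y: 15 × 9 = 135
  C→W: 10 × 12 = 120
  C→Y: 25 × 10 = 250
  C→Z: 55 × 2 = 110
Total cost = 980.
So C→Z carries 55 tons.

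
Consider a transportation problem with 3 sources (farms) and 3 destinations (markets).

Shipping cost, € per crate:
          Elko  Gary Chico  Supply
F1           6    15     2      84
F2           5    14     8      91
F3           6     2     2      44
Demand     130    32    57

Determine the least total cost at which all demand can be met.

867

Optimal allocation:
  F1 to Elko: 27 × €6 = €162
  F1 to Chico: 57 × €2 = €114
  F2 to Elko: 91 × €5 = €455
  F3 to Elko: 12 × €6 = €72
  F3 to Gary: 32 × €2 = €64
Total = 162 + 114 + 455 + 72 + 64 = €867.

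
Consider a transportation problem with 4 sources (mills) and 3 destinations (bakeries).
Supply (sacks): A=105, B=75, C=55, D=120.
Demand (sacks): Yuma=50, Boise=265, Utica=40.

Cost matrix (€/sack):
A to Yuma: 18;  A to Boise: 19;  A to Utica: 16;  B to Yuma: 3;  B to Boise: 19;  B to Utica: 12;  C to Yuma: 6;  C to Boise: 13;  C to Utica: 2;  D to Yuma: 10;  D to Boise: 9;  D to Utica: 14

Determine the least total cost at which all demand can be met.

3975

Optimal allocation:
  A to Boise: 105 × €19 = €1995
  B to Yuma: 50 × €3 = €150
  B to Boise: 25 × €19 = €475
  C to Boise: 15 × €13 = €195
  C to Utica: 40 × €2 = €80
  D to Boise: 120 × €9 = €1080
Total = 1995 + 150 + 475 + 195 + 80 + 1080 = €3975.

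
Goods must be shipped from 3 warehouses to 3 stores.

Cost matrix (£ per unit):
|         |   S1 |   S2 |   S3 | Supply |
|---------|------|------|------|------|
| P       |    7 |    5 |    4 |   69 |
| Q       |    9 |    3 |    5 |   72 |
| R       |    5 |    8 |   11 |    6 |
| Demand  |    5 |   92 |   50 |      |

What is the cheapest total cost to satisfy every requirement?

A cheapest plan:
  P–S2: 19 × £5 = £95
  P–S3: 50 × £4 = £200
  Q–S2: 72 × £3 = £216
  R–S1: 5 × £5 = £25
  R–S2: 1 × £8 = £8
Total = 95 + 200 + 216 + 25 + 8 = £544.

544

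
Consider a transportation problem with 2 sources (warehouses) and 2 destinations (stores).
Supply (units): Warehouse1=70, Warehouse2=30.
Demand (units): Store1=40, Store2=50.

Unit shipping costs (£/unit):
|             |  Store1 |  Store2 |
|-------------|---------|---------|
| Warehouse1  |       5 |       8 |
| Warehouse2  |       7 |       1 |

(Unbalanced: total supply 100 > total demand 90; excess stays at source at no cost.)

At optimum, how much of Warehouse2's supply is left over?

0

An optimal plan:
  Warehouse1->Store1: 40 units
  Warehouse1->Store2: 20 units
  Warehouse2->Store2: 30 units
Total cost = £390.
Warehouse2 ships 30 of its 30, leaving 0.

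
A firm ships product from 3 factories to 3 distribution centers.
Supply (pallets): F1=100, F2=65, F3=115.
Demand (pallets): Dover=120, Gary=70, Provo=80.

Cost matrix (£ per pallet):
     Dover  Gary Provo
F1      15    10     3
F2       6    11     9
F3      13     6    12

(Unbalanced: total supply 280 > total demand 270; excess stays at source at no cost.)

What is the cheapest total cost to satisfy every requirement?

Optimal allocation:
  F1→Dover: 10 × £15 = £150
  F1→Provo: 80 × £3 = £240
  F2→Dover: 65 × £6 = £390
  F3→Dover: 45 × £13 = £585
  F3→Gary: 70 × £6 = £420
Total = 150 + 240 + 390 + 585 + 420 = £1785.
(Supply check: F1 ships 90; F2 ships 65; F3 ships 115.)

1785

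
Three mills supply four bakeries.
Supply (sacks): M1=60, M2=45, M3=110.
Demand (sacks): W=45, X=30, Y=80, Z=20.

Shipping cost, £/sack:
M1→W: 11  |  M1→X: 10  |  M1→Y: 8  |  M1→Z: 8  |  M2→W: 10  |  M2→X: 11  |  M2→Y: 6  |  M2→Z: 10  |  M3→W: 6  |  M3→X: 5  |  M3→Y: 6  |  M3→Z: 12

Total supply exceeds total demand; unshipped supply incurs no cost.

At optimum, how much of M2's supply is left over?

Minimum-cost shipments:
  M1->Z: 20 sacks
  M2->Y: 45 sacks
  M3->W: 45 sacks
  M3->X: 30 sacks
  M3->Y: 35 sacks
Total cost = £1060.
M2 ships 45 of its 45, leaving 0.

0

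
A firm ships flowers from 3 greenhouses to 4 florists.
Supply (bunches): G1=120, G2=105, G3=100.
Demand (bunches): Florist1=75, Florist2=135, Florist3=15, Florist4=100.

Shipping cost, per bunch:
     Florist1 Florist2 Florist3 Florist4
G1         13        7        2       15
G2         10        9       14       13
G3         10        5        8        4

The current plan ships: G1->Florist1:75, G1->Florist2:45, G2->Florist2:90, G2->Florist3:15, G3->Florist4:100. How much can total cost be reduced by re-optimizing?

Current plan cost = 75·13 + 45·7 + 90·9 + 15·14 + 100·4 = 2710.
Optimal plan:
  G1 to Florist2: 105 bunches
  G1 to Florist3: 15 bunches
  G2 to Florist1: 75 bunches
  G2 to Florist2: 30 bunches
  G3 to Florist4: 100 bunches
Optimal cost = 2185.
Saving = 2710 − 2185 = 525.

525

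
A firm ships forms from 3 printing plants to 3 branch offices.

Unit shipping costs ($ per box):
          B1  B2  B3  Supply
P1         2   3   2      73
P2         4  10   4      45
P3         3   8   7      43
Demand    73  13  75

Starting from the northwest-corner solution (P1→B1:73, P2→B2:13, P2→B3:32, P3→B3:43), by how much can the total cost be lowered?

Current plan cost = 73·2 + 13·10 + 32·4 + 43·7 = $705.
Optimal plan:
  P1 to B2: 13 × $3 = $39
  P1 to B3: 60 × $2 = $120
  P2 to B1: 30 × $4 = $120
  P2 to B3: 15 × $4 = $60
  P3 to B1: 43 × $3 = $129
Optimal cost = $468.
Saving = 705 − 468 = $237.

237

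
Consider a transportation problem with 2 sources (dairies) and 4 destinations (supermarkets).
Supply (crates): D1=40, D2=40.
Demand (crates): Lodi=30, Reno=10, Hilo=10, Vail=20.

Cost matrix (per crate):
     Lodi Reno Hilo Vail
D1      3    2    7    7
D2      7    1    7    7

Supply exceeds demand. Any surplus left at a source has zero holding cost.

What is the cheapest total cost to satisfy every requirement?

One minimum-cost allocation:
  D1 to Lodi: 30 × 3 = 90
  D1 to Hilo: 10 × 7 = 70
  D2 to Reno: 10 × 1 = 10
  D2 to Vail: 20 × 7 = 140
Total = 90 + 70 + 10 + 140 = 310.

310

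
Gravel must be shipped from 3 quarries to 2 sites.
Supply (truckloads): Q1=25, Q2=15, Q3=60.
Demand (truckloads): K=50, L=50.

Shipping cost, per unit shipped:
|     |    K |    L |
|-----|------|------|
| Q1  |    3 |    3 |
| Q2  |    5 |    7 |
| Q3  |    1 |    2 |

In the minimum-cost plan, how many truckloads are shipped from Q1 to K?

Optimal shipments:
  Q1→L: 25 × 3 = 75
  Q2→K: 15 × 5 = 75
  Q3→K: 35 × 1 = 35
  Q3→L: 25 × 2 = 50
Total cost = 235.
The route Q1→K is not used.

0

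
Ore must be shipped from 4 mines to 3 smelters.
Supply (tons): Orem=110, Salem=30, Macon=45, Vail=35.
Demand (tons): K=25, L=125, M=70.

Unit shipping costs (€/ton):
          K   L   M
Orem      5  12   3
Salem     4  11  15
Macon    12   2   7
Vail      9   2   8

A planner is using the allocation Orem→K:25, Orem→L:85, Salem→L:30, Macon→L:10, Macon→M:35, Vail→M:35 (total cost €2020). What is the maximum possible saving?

Current plan cost = 25·5 + 85·12 + 30·11 + 10·2 + 35·7 + 35·8 = €2020.
Optimal plan:
  Orem→L: 40 × €12 = €480
  Orem→M: 70 × €3 = €210
  Salem→K: 25 × €4 = €100
  Salem→L: 5 × €11 = €55
  Macon→L: 45 × €2 = €90
  Vail→L: 35 × €2 = €70
Optimal cost = €1005.
Saving = 2020 − 1005 = €1015.

1015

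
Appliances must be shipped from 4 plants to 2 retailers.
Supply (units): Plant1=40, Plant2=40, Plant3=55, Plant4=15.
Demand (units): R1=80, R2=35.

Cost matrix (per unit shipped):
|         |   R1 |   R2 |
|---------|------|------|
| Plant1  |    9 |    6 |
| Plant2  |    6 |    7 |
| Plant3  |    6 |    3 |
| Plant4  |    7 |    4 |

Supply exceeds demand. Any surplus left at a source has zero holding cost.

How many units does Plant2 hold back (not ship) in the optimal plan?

Minimum-cost shipments:
  Plant1–R2: 5 units
  Plant2–R1: 40 units
  Plant3–R1: 40 units
  Plant3–R2: 15 units
  Plant4–R2: 15 units
Total cost = 615.
Plant2 ships 40 of its 40, leaving 0.

0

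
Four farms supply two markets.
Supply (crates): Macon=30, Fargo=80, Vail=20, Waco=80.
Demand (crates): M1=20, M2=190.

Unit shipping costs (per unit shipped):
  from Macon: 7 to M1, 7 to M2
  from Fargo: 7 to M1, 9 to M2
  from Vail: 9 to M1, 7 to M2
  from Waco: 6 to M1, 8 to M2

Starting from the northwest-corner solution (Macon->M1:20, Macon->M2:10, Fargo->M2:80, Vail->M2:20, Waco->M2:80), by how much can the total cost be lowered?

Current plan cost = 20·7 + 10·7 + 80·9 + 20·7 + 80·8 = 1710.
Optimal plan:
  Macon to M2: 30 × 7 = 210
  Fargo to M1: 20 × 7 = 140
  Fargo to M2: 60 × 9 = 540
  Vail to M2: 20 × 7 = 140
  Waco to M2: 80 × 8 = 640
Optimal cost = 1670.
Saving = 1710 − 1670 = 40.

40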